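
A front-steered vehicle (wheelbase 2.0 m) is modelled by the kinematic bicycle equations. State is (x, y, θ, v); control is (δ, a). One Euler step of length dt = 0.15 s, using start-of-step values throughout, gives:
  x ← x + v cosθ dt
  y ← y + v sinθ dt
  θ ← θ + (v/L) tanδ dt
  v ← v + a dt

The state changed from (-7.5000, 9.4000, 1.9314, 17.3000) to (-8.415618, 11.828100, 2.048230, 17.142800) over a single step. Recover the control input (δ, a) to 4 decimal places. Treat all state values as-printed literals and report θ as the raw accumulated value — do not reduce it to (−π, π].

δ = 0.0898, a = -1.0480

a = (v'−v)/dt = (-0.157200)/0.15 = -1.0480
Δθ = θ'−θ = 0.116830;  (v·dt/L) = 17.3000·0.15/2.0 = 1.297500
tan δ = Δθ·L/(v·dt) = 0.090042  →  δ = 0.0898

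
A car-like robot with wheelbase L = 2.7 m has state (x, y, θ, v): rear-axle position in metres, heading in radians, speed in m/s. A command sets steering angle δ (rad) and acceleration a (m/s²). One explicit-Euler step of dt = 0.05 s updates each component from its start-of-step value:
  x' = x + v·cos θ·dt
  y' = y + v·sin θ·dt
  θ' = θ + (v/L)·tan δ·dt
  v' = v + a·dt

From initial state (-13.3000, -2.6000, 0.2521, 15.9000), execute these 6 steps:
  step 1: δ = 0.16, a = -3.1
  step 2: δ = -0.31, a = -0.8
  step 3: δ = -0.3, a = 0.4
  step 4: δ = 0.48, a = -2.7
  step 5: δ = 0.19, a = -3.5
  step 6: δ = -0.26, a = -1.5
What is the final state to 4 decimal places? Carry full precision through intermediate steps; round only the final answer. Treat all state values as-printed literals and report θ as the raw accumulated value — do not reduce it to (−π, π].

after step 1 (δ=0.16, a=-3.1): (-12.530129, -2.401697, 0.299617, 15.745000)
after step 2 (δ=-0.31, a=-0.8): (-11.777952, -2.169336, 0.206218, 15.705000)
after step 3 (δ=-0.3, a=0.4): (-11.009339, -2.008549, 0.116253, 15.725000)
after step 4 (δ=0.48, a=-2.7): (-10.228396, -1.917351, 0.267857, 15.590000)
after step 5 (δ=0.19, a=-3.5): (-9.476693, -1.711044, 0.323380, 15.415000)
after step 6 (δ=-0.26, a=-1.5): (-8.745894, -1.466121, 0.247441, 15.340000)

(-8.7459, -1.4661, 0.2474, 15.3400)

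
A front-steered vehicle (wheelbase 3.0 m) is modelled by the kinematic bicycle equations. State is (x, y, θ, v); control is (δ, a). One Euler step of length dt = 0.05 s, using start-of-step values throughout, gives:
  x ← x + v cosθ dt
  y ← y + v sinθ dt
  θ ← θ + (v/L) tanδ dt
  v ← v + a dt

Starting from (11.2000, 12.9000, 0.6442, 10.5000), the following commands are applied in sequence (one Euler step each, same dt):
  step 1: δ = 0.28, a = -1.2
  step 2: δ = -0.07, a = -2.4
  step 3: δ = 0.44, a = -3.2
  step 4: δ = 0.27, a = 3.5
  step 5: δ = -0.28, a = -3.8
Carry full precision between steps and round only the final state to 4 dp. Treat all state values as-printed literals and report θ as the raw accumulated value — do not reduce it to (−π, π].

(13.1446, 14.6003, 0.7606, 10.1450)

after step 1 (δ=0.28, a=-1.2): (11.619780, 13.215293, 0.694522, 10.440000)
after step 2 (δ=-0.07, a=-2.4): (12.020864, 13.549383, 0.682322, 10.320000)
after step 3 (δ=0.44, a=-3.2): (12.421337, 13.874771, 0.763296, 10.160000)
after step 4 (δ=0.27, a=3.5): (12.788398, 14.225955, 0.810161, 10.335000)
after step 5 (δ=-0.28, a=-3.8): (13.144636, 14.600288, 0.760629, 10.145000)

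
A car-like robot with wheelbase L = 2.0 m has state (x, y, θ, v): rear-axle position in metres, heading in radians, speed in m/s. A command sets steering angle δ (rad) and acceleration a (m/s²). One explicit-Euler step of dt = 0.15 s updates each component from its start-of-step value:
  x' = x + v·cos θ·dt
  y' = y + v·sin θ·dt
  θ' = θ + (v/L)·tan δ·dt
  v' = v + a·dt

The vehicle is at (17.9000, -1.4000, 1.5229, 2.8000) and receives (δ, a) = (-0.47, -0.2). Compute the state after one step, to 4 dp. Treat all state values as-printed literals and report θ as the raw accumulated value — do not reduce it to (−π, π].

x' = 17.9000 + 2.8000·cos(1.5229)·0.15 = 17.9201
y' = -1.4000 + 2.8000·sin(1.5229)·0.15 = -0.9805
θ' = 1.5229 + (2.8000/2.0)·tan(-0.47)·0.15 = 1.4162
v' = 2.8000 − 0.2000·0.15 = 2.7700

(17.9201, -0.9805, 1.4162, 2.7700)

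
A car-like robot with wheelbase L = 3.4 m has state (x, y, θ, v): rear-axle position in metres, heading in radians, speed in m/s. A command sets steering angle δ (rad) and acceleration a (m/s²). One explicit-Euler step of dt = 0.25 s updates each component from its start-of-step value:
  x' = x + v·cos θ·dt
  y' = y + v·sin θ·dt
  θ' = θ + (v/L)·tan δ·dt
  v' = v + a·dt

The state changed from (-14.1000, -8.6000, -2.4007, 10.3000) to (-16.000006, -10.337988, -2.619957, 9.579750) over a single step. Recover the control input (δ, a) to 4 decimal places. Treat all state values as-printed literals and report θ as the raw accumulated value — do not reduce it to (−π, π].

δ = -0.2818, a = -2.8810

a = (v'−v)/dt = (-0.720250)/0.25 = -2.8810
Δθ = θ'−θ = -0.219257;  (v·dt/L) = 10.3000·0.25/3.4 = 0.757353
tan δ = Δθ·L/(v·dt) = -0.289504  →  δ = -0.2818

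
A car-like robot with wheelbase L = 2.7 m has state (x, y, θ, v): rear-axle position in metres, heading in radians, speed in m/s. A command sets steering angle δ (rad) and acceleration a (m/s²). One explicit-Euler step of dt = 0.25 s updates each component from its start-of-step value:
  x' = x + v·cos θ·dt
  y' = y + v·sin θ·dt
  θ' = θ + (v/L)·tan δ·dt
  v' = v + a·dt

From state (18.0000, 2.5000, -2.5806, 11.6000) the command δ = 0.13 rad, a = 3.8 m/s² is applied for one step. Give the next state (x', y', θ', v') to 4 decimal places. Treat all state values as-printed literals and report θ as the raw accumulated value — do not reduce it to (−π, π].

(15.5445, 0.9571, -2.4402, 12.5500)

x' = 18.0000 + 11.6000·cos(-2.5806)·0.25 = 15.5445
y' = 2.5000 + 11.6000·sin(-2.5806)·0.25 = 0.9571
θ' = -2.5806 + (11.6000/2.7)·tan(0.13)·0.25 = -2.4402
v' = 11.6000 + 3.8000·0.25 = 12.5500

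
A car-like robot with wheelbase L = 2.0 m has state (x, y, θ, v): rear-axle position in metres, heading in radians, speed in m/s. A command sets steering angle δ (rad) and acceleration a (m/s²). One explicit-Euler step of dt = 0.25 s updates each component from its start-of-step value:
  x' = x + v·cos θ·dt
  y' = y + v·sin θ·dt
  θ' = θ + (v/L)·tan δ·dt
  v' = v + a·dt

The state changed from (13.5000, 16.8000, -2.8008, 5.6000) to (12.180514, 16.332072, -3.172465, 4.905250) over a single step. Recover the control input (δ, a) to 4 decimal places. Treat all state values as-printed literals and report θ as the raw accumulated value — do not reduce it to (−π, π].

a = (v'−v)/dt = (-0.694750)/0.25 = -2.7790
Δθ = θ'−θ = -0.371665;  (v·dt/L) = 5.6000·0.25/2.0 = 0.700000
tan δ = Δθ·L/(v·dt) = -0.530950  →  δ = -0.4881

δ = -0.4881, a = -2.7790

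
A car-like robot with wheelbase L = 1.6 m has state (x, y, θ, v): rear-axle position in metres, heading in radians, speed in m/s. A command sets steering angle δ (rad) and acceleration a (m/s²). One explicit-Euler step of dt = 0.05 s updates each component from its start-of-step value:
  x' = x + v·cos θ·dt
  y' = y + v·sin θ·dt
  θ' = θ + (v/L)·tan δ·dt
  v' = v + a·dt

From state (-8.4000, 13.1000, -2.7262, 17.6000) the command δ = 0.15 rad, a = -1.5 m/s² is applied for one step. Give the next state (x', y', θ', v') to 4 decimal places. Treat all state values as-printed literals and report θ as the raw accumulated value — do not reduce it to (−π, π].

(-9.2052, 12.7449, -2.6431, 17.5250)

x' = -8.4000 + 17.6000·cos(-2.7262)·0.05 = -9.2052
y' = 13.1000 + 17.6000·sin(-2.7262)·0.05 = 12.7449
θ' = -2.7262 + (17.6000/1.6)·tan(0.15)·0.05 = -2.6431
v' = 17.6000 − 1.5000·0.05 = 17.5250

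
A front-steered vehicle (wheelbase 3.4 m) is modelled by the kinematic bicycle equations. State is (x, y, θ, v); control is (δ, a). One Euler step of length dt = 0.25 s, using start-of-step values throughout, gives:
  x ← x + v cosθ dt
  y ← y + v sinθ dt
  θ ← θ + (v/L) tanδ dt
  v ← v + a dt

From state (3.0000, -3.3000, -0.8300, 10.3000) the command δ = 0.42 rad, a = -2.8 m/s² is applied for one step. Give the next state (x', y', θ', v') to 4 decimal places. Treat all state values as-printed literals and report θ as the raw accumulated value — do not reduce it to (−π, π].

(4.7378, -5.2002, -0.4918, 9.6000)

x' = 3.0000 + 10.3000·cos(-0.8300)·0.25 = 4.7378
y' = -3.3000 + 10.3000·sin(-0.8300)·0.25 = -5.2002
θ' = -0.8300 + (10.3000/3.4)·tan(0.42)·0.25 = -0.4918
v' = 10.3000 − 2.8000·0.25 = 9.6000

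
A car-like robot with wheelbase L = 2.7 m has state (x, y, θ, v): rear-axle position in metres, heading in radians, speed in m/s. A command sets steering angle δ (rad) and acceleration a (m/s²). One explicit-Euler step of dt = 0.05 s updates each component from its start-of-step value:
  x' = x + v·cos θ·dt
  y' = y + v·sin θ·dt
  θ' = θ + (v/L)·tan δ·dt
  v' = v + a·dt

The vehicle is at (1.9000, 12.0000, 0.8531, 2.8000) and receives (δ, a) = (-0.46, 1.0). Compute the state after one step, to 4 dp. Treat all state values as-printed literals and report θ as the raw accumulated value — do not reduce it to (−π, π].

x' = 1.9000 + 2.8000·cos(0.8531)·0.05 = 1.9921
y' = 12.0000 + 2.8000·sin(0.8531)·0.05 = 12.1055
θ' = 0.8531 + (2.8000/2.7)·tan(-0.46)·0.05 = 0.8274
v' = 2.8000 + 1.0000·0.05 = 2.8500

(1.9921, 12.1055, 0.8274, 2.8500)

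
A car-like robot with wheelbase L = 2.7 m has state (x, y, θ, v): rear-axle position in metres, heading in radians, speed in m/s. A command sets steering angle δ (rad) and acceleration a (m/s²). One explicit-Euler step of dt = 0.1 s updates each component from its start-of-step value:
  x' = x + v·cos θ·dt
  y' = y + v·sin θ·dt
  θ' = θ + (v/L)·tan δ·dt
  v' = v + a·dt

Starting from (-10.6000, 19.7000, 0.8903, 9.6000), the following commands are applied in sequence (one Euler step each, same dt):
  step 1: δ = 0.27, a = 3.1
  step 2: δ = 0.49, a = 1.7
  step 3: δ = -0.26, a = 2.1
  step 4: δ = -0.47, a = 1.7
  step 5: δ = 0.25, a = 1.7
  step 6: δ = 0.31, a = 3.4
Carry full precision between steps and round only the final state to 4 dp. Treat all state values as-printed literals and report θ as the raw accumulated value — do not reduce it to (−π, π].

after step 1 (δ=0.27, a=3.1): (-9.995988, 20.446170, 0.988703, 9.910000)
after step 2 (δ=0.49, a=1.7): (-9.451162, 21.273966, 1.184476, 10.080000)
after step 3 (δ=-0.26, a=2.1): (-9.071366, 22.207678, 1.085161, 10.290000)
after step 4 (δ=-0.47, a=1.7): (-8.591059, 23.117704, 0.891570, 10.460000)
after step 5 (δ=0.25, a=1.7): (-7.933971, 23.931553, 0.990491, 10.630000)
after step 6 (δ=0.31, a=3.4): (-7.351151, 24.820536, 1.116605, 10.970000)

(-7.3512, 24.8205, 1.1166, 10.9700)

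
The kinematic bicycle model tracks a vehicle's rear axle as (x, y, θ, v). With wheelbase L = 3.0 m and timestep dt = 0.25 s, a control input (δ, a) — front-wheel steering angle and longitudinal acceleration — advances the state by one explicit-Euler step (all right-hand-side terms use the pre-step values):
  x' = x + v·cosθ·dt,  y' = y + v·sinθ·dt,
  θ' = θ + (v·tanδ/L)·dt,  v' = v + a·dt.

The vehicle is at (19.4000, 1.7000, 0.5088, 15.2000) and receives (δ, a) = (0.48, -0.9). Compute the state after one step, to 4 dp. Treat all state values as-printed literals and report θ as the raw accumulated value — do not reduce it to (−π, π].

(22.7187, 3.5511, 1.1682, 14.9750)

x' = 19.4000 + 15.2000·cos(0.5088)·0.25 = 22.7187
y' = 1.7000 + 15.2000·sin(0.5088)·0.25 = 3.5511
θ' = 0.5088 + (15.2000/3.0)·tan(0.48)·0.25 = 1.1682
v' = 15.2000 − 0.9000·0.25 = 14.9750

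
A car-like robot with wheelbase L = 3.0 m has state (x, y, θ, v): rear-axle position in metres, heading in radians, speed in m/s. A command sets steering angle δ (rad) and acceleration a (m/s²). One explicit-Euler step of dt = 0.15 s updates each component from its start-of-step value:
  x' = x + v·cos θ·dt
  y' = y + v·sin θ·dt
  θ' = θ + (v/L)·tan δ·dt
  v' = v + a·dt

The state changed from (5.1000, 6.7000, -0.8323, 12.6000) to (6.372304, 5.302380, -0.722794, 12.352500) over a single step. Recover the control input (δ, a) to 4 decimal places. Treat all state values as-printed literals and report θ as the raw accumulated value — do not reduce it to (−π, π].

δ = 0.1721, a = -1.6500

a = (v'−v)/dt = (-0.247500)/0.15 = -1.6500
Δθ = θ'−θ = 0.109506;  (v·dt/L) = 12.6000·0.15/3.0 = 0.630000
tan δ = Δθ·L/(v·dt) = 0.173819  →  δ = 0.1721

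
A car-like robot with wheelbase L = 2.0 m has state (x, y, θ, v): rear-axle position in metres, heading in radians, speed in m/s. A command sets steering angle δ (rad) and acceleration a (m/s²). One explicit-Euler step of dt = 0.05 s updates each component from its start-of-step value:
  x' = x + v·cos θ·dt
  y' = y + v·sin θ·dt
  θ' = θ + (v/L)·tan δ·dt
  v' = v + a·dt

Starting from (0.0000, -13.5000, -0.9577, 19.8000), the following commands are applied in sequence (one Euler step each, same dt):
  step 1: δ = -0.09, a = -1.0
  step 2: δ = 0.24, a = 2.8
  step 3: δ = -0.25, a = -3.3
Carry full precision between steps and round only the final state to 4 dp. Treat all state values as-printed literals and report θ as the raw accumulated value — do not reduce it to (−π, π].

(1.7337, -15.9094, -1.0085, 19.7250)

after step 1 (δ=-0.09, a=-1.0): (0.569649, -14.309692, -1.002371, 19.750000)
after step 2 (δ=0.24, a=2.8): (1.101226, -15.141907, -0.881542, 19.890000)
after step 3 (δ=-0.25, a=-3.3): (1.733690, -15.909383, -1.008511, 19.725000)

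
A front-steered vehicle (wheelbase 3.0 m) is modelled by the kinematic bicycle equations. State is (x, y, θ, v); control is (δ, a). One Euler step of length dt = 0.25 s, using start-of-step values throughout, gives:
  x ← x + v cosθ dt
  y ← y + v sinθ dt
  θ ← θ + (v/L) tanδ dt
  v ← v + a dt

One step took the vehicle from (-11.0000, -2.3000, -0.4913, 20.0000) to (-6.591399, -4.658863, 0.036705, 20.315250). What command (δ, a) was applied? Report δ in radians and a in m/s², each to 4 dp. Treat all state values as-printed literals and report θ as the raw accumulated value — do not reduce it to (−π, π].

δ = 0.3068, a = 1.2610

a = (v'−v)/dt = (0.315250)/0.25 = 1.2610
Δθ = θ'−θ = 0.528005;  (v·dt/L) = 20.0000·0.25/3.0 = 1.666667
tan δ = Δθ·L/(v·dt) = 0.316803  →  δ = 0.3068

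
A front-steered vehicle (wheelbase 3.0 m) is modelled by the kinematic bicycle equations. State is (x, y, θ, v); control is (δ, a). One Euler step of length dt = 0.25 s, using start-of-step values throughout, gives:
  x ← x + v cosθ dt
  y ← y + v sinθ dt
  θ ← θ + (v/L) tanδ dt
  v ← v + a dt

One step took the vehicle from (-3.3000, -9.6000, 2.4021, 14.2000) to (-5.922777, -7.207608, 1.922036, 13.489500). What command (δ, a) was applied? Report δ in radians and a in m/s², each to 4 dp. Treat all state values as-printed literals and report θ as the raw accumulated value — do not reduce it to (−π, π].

a = (v'−v)/dt = (-0.710500)/0.25 = -2.8420
Δθ = θ'−θ = -0.480064;  (v·dt/L) = 14.2000·0.25/3.0 = 1.183333
tan δ = Δθ·L/(v·dt) = -0.405688  →  δ = -0.3854

δ = -0.3854, a = -2.8420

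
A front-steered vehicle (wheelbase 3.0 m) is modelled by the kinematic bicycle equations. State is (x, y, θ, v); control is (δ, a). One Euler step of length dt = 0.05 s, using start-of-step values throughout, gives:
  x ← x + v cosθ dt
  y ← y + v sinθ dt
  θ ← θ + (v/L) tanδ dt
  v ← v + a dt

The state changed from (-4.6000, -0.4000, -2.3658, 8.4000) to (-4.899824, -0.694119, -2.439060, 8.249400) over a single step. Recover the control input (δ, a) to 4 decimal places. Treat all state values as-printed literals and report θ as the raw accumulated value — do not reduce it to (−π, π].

δ = -0.4821, a = -3.0120

a = (v'−v)/dt = (-0.150600)/0.05 = -3.0120
Δθ = θ'−θ = -0.073260;  (v·dt/L) = 8.4000·0.05/3.0 = 0.140000
tan δ = Δθ·L/(v·dt) = -0.523286  →  δ = -0.4821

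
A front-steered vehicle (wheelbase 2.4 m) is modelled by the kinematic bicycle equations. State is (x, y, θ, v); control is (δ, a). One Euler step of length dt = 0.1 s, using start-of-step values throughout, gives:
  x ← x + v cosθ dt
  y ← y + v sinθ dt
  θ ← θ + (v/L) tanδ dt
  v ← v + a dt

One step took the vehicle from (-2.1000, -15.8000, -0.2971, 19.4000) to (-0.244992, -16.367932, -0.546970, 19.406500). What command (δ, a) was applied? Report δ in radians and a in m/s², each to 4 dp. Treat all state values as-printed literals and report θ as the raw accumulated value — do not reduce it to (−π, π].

δ = -0.2998, a = 0.0650

a = (v'−v)/dt = (0.006500)/0.1 = 0.0650
Δθ = θ'−θ = -0.249870;  (v·dt/L) = 19.4000·0.1/2.4 = 0.808333
tan δ = Δθ·L/(v·dt) = -0.309118  →  δ = -0.2998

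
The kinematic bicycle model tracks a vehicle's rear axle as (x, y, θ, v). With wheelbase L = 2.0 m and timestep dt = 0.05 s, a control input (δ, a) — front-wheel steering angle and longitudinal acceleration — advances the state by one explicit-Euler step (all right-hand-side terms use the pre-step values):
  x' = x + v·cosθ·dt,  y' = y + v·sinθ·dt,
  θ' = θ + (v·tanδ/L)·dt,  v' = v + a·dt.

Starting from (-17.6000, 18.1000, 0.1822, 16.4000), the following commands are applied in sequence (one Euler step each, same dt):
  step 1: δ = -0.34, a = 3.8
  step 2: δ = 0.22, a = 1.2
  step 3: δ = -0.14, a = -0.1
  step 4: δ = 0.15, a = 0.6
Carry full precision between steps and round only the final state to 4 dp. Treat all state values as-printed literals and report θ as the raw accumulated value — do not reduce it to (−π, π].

(-14.3090, 18.4465, 0.1341, 16.6750)

after step 1 (δ=-0.34, a=3.8): (-16.793573, 18.248579, 0.037168, 16.590000)
after step 2 (δ=0.22, a=1.2): (-15.964646, 18.279402, 0.129914, 16.650000)
after step 3 (δ=-0.14, a=-0.1): (-15.139161, 18.387252, 0.071255, 16.645000)
after step 4 (δ=0.15, a=0.6): (-14.309023, 18.446504, 0.134146, 16.675000)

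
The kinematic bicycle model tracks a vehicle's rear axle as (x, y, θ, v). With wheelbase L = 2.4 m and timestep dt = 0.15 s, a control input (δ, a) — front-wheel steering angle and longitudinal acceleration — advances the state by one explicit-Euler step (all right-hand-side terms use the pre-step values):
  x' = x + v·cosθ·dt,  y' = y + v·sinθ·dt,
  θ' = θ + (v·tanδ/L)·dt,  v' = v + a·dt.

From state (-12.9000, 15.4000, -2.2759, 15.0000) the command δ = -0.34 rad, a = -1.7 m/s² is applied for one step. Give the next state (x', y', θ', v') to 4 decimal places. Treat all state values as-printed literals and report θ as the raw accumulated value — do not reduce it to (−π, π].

(-14.3583, 13.6865, -2.6075, 14.7450)

x' = -12.9000 + 15.0000·cos(-2.2759)·0.15 = -14.3583
y' = 15.4000 + 15.0000·sin(-2.2759)·0.15 = 13.6865
θ' = -2.2759 + (15.0000/2.4)·tan(-0.34)·0.15 = -2.6075
v' = 15.0000 − 1.7000·0.15 = 14.7450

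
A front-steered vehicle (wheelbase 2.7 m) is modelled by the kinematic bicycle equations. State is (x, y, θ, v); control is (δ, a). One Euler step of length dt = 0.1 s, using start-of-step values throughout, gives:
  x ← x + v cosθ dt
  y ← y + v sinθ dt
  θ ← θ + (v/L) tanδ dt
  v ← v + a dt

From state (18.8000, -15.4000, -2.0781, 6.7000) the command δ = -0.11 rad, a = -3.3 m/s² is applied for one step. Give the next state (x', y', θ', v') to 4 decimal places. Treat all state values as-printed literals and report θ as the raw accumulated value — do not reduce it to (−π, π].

(18.4745, -15.9856, -2.1055, 6.3700)

x' = 18.8000 + 6.7000·cos(-2.0781)·0.1 = 18.4745
y' = -15.4000 + 6.7000·sin(-2.0781)·0.1 = -15.9856
θ' = -2.0781 + (6.7000/2.7)·tan(-0.11)·0.1 = -2.1055
v' = 6.7000 − 3.3000·0.1 = 6.3700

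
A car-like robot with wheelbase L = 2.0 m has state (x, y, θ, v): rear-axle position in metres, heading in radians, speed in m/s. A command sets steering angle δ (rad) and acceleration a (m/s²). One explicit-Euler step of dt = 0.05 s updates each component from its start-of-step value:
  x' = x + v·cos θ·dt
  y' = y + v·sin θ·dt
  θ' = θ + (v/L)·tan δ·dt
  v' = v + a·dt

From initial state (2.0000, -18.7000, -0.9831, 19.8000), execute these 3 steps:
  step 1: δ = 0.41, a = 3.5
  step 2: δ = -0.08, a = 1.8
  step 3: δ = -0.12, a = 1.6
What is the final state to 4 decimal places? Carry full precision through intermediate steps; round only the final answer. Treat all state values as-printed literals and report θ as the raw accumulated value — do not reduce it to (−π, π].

(3.9605, -20.9429, -0.8685, 20.1450)

after step 1 (δ=0.41, a=3.5): (2.548901, -19.523898, -0.767958, 19.975000)
after step 2 (δ=-0.08, a=1.8): (3.267333, -20.217697, -0.807993, 20.065000)
after step 3 (δ=-0.12, a=1.6): (3.960529, -20.942948, -0.868479, 20.145000)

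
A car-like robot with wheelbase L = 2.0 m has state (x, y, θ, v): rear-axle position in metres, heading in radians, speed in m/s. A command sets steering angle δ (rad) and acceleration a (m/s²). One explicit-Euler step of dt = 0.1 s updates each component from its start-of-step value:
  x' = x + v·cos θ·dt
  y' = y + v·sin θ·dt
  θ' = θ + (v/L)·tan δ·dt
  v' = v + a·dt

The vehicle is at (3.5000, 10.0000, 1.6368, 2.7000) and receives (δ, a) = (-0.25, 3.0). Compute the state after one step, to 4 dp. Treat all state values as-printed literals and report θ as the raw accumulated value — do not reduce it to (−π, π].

x' = 3.5000 + 2.7000·cos(1.6368)·0.1 = 3.4822
y' = 10.0000 + 2.7000·sin(1.6368)·0.1 = 10.2694
θ' = 1.6368 + (2.7000/2.0)·tan(-0.25)·0.1 = 1.6023
v' = 2.7000 + 3.0000·0.1 = 3.0000

(3.4822, 10.2694, 1.6023, 3.0000)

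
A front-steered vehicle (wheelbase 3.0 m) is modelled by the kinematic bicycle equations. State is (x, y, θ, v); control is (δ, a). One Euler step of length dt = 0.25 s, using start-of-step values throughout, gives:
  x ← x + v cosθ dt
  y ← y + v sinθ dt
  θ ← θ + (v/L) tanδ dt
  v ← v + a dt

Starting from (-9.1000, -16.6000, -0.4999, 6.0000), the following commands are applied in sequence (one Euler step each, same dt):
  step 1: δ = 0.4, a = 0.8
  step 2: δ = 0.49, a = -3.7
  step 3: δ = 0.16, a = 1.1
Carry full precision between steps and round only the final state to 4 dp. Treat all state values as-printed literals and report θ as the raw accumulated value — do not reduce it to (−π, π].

after step 1 (δ=0.4, a=0.8): (-7.783554, -17.319007, -0.288503, 6.200000)
after step 2 (δ=0.49, a=-3.7): (-6.297615, -17.760009, -0.012920, 5.275000)
after step 3 (δ=0.16, a=1.1): (-4.978975, -17.777046, 0.058020, 5.550000)

(-4.9790, -17.7770, 0.0580, 5.5500)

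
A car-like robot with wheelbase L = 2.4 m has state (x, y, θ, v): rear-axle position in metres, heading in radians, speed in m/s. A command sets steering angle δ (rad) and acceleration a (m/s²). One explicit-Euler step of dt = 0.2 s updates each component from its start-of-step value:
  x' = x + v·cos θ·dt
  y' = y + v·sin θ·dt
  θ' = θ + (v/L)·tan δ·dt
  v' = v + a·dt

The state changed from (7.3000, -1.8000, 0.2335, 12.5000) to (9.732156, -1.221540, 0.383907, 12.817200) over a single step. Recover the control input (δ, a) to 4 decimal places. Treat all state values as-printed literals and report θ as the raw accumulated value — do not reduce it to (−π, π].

a = (v'−v)/dt = (0.317200)/0.2 = 1.5860
Δθ = θ'−θ = 0.150407;  (v·dt/L) = 12.5000·0.2/2.4 = 1.041667
tan δ = Δθ·L/(v·dt) = 0.144391  →  δ = 0.1434

δ = 0.1434, a = 1.5860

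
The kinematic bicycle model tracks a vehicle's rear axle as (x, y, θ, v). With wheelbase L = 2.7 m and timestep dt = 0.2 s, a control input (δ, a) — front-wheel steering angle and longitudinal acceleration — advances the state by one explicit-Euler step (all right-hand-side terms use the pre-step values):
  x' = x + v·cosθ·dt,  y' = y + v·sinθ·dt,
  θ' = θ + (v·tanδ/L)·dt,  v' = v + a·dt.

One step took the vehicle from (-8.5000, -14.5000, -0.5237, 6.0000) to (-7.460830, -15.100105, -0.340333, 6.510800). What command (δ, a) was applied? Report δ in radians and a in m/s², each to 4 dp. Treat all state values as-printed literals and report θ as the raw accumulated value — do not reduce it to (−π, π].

δ = 0.3913, a = 2.5540

a = (v'−v)/dt = (0.510800)/0.2 = 2.5540
Δθ = θ'−θ = 0.183367;  (v·dt/L) = 6.0000·0.2/2.7 = 0.444444
tan δ = Δθ·L/(v·dt) = 0.412576  →  δ = 0.3913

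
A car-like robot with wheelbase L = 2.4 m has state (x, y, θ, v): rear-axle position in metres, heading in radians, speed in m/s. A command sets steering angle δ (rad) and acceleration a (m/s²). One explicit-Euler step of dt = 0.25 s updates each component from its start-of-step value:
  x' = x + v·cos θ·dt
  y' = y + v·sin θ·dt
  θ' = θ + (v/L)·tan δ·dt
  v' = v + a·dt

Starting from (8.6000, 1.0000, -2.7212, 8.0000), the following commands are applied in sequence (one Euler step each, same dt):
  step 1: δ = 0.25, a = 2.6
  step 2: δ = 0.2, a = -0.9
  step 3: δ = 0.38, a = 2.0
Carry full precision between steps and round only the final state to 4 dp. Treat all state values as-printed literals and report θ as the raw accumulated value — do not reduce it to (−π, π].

after step 1 (δ=0.25, a=2.6): (6.774142, 0.183762, -2.508415, 8.650000)
after step 2 (δ=0.2, a=-0.9): (5.030840, -1.095809, -2.325765, 8.425000)
after step 3 (δ=0.38, a=2.0): (3.587499, -2.629777, -1.975239, 8.925000)

(3.5875, -2.6298, -1.9752, 8.9250)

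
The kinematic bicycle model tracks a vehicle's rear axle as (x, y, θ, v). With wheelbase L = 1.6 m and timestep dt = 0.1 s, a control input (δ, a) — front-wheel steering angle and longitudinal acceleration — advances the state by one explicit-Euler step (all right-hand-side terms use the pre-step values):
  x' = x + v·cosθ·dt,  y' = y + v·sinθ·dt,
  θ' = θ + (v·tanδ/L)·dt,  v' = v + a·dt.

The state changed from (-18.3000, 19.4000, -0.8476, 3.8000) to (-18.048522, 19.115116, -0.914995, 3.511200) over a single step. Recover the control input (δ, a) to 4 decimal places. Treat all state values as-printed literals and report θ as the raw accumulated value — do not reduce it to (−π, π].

a = (v'−v)/dt = (-0.288800)/0.1 = -2.8880
Δθ = θ'−θ = -0.067395;  (v·dt/L) = 3.8000·0.1/1.6 = 0.237500
tan δ = Δθ·L/(v·dt) = -0.283768  →  δ = -0.2765

δ = -0.2765, a = -2.8880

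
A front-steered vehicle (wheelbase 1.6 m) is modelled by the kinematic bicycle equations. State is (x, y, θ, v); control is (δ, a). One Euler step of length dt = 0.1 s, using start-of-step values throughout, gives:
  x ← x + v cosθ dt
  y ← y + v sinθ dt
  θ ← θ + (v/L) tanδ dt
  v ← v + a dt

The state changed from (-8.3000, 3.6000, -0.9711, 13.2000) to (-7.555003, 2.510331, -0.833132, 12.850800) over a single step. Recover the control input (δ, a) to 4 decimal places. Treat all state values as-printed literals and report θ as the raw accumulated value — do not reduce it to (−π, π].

δ = 0.1657, a = -3.4920

a = (v'−v)/dt = (-0.349200)/0.1 = -3.4920
Δθ = θ'−θ = 0.137968;  (v·dt/L) = 13.2000·0.1/1.6 = 0.825000
tan δ = Δθ·L/(v·dt) = 0.167234  →  δ = 0.1657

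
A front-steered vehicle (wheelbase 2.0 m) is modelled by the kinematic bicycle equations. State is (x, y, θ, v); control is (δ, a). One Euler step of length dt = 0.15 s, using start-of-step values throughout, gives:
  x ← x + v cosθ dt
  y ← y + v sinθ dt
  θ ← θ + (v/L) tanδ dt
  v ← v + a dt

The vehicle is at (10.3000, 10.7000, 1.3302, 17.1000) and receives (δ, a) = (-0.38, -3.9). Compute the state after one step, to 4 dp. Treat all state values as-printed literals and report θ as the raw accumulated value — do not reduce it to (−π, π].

x' = 10.3000 + 17.1000·cos(1.3302)·0.15 = 10.9112
y' = 10.7000 + 17.1000·sin(1.3302)·0.15 = 13.1911
θ' = 1.3302 + (17.1000/2.0)·tan(-0.38)·0.15 = 0.8180
v' = 17.1000 − 3.9000·0.15 = 16.5150

(10.9112, 13.1911, 0.8180, 16.5150)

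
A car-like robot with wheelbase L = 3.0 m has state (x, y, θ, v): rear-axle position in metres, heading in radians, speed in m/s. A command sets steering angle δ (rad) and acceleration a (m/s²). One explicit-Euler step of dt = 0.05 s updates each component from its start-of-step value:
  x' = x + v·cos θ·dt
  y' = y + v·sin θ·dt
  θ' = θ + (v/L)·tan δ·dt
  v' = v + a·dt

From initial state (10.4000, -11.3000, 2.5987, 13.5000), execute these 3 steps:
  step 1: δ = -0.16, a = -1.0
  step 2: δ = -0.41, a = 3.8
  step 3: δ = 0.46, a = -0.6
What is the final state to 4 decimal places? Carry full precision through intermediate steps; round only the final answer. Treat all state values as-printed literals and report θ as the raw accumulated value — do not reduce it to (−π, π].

after step 1 (δ=-0.16, a=-1.0): (9.822053, -10.951285, 2.562390, 13.450000)
after step 2 (δ=-0.41, a=3.8): (9.259238, -10.583187, 2.464960, 13.640000)
after step 3 (δ=0.46, a=-0.6): (8.727493, -10.156138, 2.577592, 13.610000)

(8.7275, -10.1561, 2.5776, 13.6100)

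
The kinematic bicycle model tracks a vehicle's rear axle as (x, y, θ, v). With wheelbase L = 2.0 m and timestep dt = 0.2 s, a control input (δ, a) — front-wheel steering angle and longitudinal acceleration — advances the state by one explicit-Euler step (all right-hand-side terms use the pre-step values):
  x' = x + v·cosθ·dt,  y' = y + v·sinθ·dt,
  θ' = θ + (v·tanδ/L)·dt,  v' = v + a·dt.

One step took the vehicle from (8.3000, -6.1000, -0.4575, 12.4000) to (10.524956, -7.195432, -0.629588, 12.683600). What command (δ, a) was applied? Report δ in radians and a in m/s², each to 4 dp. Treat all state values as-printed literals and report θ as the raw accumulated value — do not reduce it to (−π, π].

δ = -0.1379, a = 1.4180

a = (v'−v)/dt = (0.283600)/0.2 = 1.4180
Δθ = θ'−θ = -0.172088;  (v·dt/L) = 12.4000·0.2/2.0 = 1.240000
tan δ = Δθ·L/(v·dt) = -0.138781  →  δ = -0.1379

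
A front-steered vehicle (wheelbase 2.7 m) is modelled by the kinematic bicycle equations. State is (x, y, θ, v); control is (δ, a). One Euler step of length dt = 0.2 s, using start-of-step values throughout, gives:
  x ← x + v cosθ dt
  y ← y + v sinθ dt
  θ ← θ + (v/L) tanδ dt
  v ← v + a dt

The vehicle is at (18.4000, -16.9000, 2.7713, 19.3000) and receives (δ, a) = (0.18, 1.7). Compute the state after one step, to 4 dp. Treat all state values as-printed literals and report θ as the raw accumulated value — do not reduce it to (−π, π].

x' = 18.4000 + 19.3000·cos(2.7713)·0.2 = 14.8016
y' = -16.9000 + 19.3000·sin(2.7713)·0.2 = -15.5031
θ' = 2.7713 + (19.3000/2.7)·tan(0.18)·0.2 = 3.0314
v' = 19.3000 + 1.7000·0.2 = 19.6400

(14.8016, -15.5031, 3.0314, 19.6400)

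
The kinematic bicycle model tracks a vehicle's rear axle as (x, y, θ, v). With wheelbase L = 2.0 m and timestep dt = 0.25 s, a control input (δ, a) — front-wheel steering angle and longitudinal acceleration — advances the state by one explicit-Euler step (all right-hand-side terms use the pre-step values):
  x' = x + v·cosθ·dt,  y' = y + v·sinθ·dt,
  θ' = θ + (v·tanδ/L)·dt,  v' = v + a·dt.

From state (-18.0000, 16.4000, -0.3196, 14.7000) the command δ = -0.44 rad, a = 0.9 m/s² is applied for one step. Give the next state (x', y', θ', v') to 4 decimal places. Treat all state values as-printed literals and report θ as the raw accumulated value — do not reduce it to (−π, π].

(-14.5111, 15.2454, -1.1847, 14.9250)

x' = -18.0000 + 14.7000·cos(-0.3196)·0.25 = -14.5111
y' = 16.4000 + 14.7000·sin(-0.3196)·0.25 = 15.2454
θ' = -0.3196 + (14.7000/2.0)·tan(-0.44)·0.25 = -1.1847
v' = 14.7000 + 0.9000·0.25 = 14.9250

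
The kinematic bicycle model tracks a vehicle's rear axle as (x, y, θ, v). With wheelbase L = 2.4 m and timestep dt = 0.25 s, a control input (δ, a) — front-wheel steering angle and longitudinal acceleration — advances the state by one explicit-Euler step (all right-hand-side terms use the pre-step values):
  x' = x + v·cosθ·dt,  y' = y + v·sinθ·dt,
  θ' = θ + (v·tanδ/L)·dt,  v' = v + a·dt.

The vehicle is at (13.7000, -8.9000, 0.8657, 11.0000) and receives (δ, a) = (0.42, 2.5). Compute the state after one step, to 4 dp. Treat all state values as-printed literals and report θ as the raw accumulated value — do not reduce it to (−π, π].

x' = 13.7000 + 11.0000·cos(0.8657)·0.25 = 15.4823
y' = -8.9000 + 11.0000·sin(0.8657)·0.25 = -6.8057
θ' = 0.8657 + (11.0000/2.4)·tan(0.42)·0.25 = 1.3774
v' = 11.0000 + 2.5000·0.25 = 11.6250

(15.4823, -6.8057, 1.3774, 11.6250)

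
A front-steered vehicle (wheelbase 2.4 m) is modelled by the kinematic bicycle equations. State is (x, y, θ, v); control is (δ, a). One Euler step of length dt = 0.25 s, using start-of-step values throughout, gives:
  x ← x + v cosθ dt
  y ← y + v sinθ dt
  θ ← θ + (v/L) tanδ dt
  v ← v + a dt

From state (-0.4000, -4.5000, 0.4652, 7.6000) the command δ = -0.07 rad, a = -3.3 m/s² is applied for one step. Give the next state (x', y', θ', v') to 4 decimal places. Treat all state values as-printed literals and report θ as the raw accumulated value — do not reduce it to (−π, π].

(1.2981, -3.6477, 0.4097, 6.7750)

x' = -0.4000 + 7.6000·cos(0.4652)·0.25 = 1.2981
y' = -4.5000 + 7.6000·sin(0.4652)·0.25 = -3.6477
θ' = 0.4652 + (7.6000/2.4)·tan(-0.07)·0.25 = 0.4097
v' = 7.6000 − 3.3000·0.25 = 6.7750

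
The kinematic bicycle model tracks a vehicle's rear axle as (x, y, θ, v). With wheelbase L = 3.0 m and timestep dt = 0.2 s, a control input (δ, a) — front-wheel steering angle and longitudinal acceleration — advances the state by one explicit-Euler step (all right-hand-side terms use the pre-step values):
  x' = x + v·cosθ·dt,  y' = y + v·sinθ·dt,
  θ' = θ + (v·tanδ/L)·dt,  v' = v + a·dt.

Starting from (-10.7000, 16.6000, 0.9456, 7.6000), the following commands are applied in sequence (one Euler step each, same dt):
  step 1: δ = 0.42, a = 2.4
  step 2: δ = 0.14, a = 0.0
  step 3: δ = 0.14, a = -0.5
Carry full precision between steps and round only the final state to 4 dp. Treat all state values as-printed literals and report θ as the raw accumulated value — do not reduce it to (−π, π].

(-8.6697, 20.8540, 1.3237, 7.9800)

after step 1 (δ=0.42, a=2.4): (-9.810410, 17.832489, 1.171863, 8.080000)
after step 2 (δ=0.14, a=0.0): (-9.182699, 19.321595, 1.247773, 8.080000)
after step 3 (δ=0.14, a=-0.5): (-8.669724, 20.854015, 1.323683, 7.980000)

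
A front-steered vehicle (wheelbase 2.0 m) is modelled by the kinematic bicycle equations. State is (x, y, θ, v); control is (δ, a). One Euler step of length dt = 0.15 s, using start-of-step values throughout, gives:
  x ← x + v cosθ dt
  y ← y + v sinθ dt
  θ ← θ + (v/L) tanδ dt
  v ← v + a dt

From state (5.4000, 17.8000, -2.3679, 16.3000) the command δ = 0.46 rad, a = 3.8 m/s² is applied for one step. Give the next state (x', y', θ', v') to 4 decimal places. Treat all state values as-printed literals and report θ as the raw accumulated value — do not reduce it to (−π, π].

x' = 5.4000 + 16.3000·cos(-2.3679)·0.15 = 3.6510
y' = 17.8000 + 16.3000·sin(-2.3679)·0.15 = 16.0915
θ' = -2.3679 + (16.3000/2.0)·tan(0.46)·0.15 = -1.7622
v' = 16.3000 + 3.8000·0.15 = 16.8700

(3.6510, 16.0915, -1.7622, 16.8700)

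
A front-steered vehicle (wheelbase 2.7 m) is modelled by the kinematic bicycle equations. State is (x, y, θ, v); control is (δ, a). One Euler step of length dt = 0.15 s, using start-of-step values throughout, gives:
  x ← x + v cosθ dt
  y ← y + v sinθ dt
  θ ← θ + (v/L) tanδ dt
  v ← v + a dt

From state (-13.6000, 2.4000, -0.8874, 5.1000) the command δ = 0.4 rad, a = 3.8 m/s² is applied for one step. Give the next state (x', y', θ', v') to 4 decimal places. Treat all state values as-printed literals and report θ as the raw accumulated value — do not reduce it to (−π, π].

(-13.1170, 1.8068, -0.7676, 5.6700)

x' = -13.6000 + 5.1000·cos(-0.8874)·0.15 = -13.1170
y' = 2.4000 + 5.1000·sin(-0.8874)·0.15 = 1.8068
θ' = -0.8874 + (5.1000/2.7)·tan(0.4)·0.15 = -0.7676
v' = 5.1000 + 3.8000·0.15 = 5.6700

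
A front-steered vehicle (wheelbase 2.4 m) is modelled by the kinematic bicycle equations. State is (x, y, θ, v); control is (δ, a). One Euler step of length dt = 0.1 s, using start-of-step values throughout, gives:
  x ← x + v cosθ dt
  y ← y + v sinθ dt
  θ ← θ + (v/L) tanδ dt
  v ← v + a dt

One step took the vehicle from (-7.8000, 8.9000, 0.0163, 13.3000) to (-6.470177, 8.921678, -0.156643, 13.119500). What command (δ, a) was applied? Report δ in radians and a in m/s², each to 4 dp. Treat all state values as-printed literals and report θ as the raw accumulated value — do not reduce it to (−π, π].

δ = -0.3025, a = -1.8050

a = (v'−v)/dt = (-0.180500)/0.1 = -1.8050
Δθ = θ'−θ = -0.172943;  (v·dt/L) = 13.3000·0.1/2.4 = 0.554167
tan δ = Δθ·L/(v·dt) = -0.312078  →  δ = -0.3025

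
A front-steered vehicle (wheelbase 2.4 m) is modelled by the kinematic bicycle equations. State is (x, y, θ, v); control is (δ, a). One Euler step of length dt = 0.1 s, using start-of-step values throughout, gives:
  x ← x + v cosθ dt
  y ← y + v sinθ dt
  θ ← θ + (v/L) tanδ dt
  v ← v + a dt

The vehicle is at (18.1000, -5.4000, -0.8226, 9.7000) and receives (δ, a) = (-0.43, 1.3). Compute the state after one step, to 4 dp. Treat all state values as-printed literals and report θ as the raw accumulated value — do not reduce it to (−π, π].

(18.7599, -6.1109, -1.0080, 9.8300)

x' = 18.1000 + 9.7000·cos(-0.8226)·0.1 = 18.7599
y' = -5.4000 + 9.7000·sin(-0.8226)·0.1 = -6.1109
θ' = -0.8226 + (9.7000/2.4)·tan(-0.43)·0.1 = -1.0080
v' = 9.7000 + 1.3000·0.1 = 9.8300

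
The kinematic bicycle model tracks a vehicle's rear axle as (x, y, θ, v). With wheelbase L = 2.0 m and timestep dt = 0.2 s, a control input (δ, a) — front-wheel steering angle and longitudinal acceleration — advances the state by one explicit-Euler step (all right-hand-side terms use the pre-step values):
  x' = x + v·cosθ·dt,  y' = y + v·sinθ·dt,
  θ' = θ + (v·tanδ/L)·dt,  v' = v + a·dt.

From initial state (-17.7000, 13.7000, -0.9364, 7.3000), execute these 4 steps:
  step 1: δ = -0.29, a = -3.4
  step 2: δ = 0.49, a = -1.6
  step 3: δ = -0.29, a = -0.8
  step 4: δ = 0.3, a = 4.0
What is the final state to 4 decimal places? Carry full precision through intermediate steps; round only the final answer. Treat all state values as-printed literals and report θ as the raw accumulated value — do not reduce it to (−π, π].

after step 1 (δ=-0.29, a=-3.4): (-16.834671, 12.524073, -1.154241, 6.620000)
after step 2 (δ=0.49, a=-1.6): (-16.298964, 11.313290, -0.801138, 6.300000)
after step 3 (δ=-0.29, a=-0.8): (-15.422143, 10.408423, -0.989138, 6.140000)
after step 4 (δ=0.3, a=4.0): (-14.747467, 9.382364, -0.799206, 6.940000)

(-14.7475, 9.3824, -0.7992, 6.9400)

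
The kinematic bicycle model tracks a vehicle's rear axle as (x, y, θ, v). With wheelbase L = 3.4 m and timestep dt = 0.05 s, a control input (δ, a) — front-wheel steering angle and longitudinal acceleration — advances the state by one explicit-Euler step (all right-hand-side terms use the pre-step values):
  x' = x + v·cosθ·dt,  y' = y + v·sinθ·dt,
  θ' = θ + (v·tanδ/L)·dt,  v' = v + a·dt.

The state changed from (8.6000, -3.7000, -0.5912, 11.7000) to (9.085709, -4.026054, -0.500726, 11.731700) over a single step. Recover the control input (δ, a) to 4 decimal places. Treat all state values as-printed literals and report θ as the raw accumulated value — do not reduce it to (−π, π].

a = (v'−v)/dt = (0.031700)/0.05 = 0.6340
Δθ = θ'−θ = 0.090474;  (v·dt/L) = 11.7000·0.05/3.4 = 0.172059
tan δ = Δθ·L/(v·dt) = 0.525832  →  δ = 0.4841

δ = 0.4841, a = 0.6340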